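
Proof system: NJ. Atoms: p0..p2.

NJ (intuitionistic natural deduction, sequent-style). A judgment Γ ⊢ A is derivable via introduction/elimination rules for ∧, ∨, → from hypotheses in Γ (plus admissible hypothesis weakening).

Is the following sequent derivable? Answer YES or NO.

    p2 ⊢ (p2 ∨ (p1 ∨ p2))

Proof tree:
[∨I₂] p2 ⊢ (p2 ∨ (p1 ∨ p2))
  [∨I₂] p2 ⊢ (p1 ∨ p2)
    [Ax] p2 ⊢ p2

Result: YES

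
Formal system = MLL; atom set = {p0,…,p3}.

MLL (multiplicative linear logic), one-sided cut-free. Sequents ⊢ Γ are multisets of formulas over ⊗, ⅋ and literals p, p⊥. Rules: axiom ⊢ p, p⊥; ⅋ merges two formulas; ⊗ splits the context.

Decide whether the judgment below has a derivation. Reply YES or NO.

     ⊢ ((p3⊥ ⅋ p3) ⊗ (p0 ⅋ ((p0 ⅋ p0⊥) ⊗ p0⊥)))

Derivation (root first):
[⊗]  ⊢ ((p3⊥ ⅋ p3) ⊗ (p0 ⅋ ((p0 ⅋ p0⊥) ⊗ p0⊥)))
  [⅋]  ⊢ (p3⊥ ⅋ p3)
    [Ax]  ⊢ p3, p3⊥
  [⅋]  ⊢ (p0 ⅋ ((p0 ⅋ p0⊥) ⊗ p0⊥))
    [⊗]  ⊢ p0, ((p0 ⅋ p0⊥) ⊗ p0⊥)
      [⅋]  ⊢ (p0 ⅋ p0⊥)
        [Ax]  ⊢ p0, p0⊥
      [Ax]  ⊢ p0, p0⊥

Result: YES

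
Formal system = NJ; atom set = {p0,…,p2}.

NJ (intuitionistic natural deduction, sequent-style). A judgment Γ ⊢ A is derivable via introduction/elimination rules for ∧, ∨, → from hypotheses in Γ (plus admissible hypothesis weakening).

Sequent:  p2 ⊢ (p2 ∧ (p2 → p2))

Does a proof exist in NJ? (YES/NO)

Proof tree:
[∧I] p2 ⊢ (p2 ∧ (p2 → p2))
  [Ax] p2 ⊢ p2
  [→I]  ⊢ (p2 → p2)
    [Ax] p2 ⊢ p2

Result: YES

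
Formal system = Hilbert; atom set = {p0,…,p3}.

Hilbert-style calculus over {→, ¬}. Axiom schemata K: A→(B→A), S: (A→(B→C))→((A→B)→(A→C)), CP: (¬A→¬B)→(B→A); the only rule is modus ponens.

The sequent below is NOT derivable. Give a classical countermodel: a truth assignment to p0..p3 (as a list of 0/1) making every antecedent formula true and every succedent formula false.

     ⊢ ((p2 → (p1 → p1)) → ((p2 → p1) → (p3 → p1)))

Search for a countermodel by truth-table:
  v=0000: Γ:[] Δ:[((p2 → (p1 → p1)) → ((p2 → p1) → (p3 → p1)))=T] refutes=False
  v=0001: Γ:[] Δ:[((p2 → (p1 → p1)) → ((p2 → p1) → (p3 → p1)))=F] refutes=True  ← countermodel

Result: [0, 0, 0, 1]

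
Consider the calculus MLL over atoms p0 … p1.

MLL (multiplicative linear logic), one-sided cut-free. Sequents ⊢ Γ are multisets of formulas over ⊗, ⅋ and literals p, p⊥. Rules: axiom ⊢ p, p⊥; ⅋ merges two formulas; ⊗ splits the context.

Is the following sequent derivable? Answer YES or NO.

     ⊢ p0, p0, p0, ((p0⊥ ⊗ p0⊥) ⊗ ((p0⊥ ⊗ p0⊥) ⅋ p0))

Derivation trace:
[⊗]  ⊢ p0, p0, p0, ((p0⊥ ⊗ p0⊥) ⊗ ((p0⊥ ⊗ p0⊥) ⅋ p0))
  [⊗]  ⊢ p0, p0, (p0⊥ ⊗ p0⊥)
    [Ax]  ⊢ p0, p0⊥
    [Ax]  ⊢ p0, p0⊥
  [⅋]  ⊢ p0, ((p0⊥ ⊗ p0⊥) ⅋ p0)
    [⊗]  ⊢ p0, p0, (p0⊥ ⊗ p0⊥)
      [Ax]  ⊢ p0, p0⊥
      [Ax]  ⊢ p0, p0⊥

Result: YES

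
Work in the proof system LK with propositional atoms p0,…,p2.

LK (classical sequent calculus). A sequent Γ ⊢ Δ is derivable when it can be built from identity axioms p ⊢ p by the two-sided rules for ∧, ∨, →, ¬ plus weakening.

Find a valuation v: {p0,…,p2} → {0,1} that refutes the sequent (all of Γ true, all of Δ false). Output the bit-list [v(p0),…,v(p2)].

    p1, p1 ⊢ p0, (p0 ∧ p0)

Enumerate valuations to refute Γ ⊢ Δ:
  v=000: Γ:[p1=F, p1=F] Δ:[p0=F, (p0 ∧ p0)=F] refutes=False
  v=001: Γ:[p1=F, p1=F] Δ:[p0=F, (p0 ∧ p0)=F] refutes=False
  v=010: Γ:[p1=T, p1=T] Δ:[p0=F, (p0 ∧ p0)=F] refutes=True  ← countermodel

Result: [0, 1, 0]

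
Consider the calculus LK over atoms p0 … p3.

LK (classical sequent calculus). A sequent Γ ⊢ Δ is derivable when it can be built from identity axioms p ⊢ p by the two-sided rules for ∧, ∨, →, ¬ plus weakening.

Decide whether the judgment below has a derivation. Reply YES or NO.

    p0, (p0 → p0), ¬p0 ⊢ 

Derivation trace:
[¬L] p0, (p0 → p0), ¬p0 ⊢ 
  [→L] p0, (p0 → p0) ⊢ p0
    [Ax] p0 ⊢ p0
    [Ax] p0 ⊢ p0

Result: YES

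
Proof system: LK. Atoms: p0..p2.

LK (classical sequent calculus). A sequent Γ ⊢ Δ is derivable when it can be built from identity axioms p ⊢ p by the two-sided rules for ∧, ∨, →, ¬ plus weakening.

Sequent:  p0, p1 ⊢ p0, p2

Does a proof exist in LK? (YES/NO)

Proof tree:
[WL] p0, p1 ⊢ p0, p2
  [WR] p0 ⊢ p0, p2
    [Ax] p0 ⊢ p0

Result: YES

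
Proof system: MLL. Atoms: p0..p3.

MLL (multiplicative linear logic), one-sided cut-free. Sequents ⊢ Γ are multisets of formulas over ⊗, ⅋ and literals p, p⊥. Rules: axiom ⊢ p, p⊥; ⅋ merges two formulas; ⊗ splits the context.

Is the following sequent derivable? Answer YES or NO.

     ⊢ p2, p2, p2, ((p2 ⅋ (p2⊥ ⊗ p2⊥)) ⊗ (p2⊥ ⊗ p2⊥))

Derivation (root first):
[⊗]  ⊢ p2, p2, p2, ((p2 ⅋ (p2⊥ ⊗ p2⊥)) ⊗ (p2⊥ ⊗ p2⊥))
  [⅋]  ⊢ p2, (p2 ⅋ (p2⊥ ⊗ p2⊥))
    [⊗]  ⊢ p2, p2, (p2⊥ ⊗ p2⊥)
      [Ax]  ⊢ p2, p2⊥
      [Ax]  ⊢ p2, p2⊥
  [⊗]  ⊢ p2, p2, (p2⊥ ⊗ p2⊥)
    [Ax]  ⊢ p2, p2⊥
    [Ax]  ⊢ p2, p2⊥

Result: YES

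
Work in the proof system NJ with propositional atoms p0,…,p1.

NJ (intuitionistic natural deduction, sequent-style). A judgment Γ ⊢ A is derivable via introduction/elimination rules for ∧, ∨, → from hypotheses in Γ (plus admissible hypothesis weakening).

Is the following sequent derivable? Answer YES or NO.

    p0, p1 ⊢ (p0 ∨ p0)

Derivation (root first):
[Wk] p0, p1 ⊢ (p0 ∨ p0)
  [∨I₁] p0 ⊢ (p0 ∨ p0)
    [Ax] p0 ⊢ p0

Result: YES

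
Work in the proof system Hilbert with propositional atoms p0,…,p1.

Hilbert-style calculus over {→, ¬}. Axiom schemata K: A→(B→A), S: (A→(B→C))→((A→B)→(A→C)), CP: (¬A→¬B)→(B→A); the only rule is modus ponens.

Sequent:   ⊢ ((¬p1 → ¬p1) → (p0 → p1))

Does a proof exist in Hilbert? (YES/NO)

Truth-table refutation:
  v=00: Γ:[] Δ:[((¬p1 → ¬p1) → (p0 → p1))=T] refutes=False
  v=01: Γ:[] Δ:[((¬p1 → ¬p1) → (p0 → p1))=T] refutes=False
  v=10: Γ:[] Δ:[((¬p1 → ¬p1) → (p0 → p1))=F] refutes=True  ← countermodel

Result: NO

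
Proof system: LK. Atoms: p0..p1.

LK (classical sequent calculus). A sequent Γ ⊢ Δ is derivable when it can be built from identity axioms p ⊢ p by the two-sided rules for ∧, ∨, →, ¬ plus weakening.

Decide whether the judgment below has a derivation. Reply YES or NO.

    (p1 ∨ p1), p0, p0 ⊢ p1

Proof tree:
[WL] (p1 ∨ p1), p0, p0 ⊢ p1
  [WL] (p1 ∨ p1), p0 ⊢ p1
    [∨L] (p1 ∨ p1) ⊢ p1
      [Ax] p1 ⊢ p1
      [Ax] p1 ⊢ p1

Result: YES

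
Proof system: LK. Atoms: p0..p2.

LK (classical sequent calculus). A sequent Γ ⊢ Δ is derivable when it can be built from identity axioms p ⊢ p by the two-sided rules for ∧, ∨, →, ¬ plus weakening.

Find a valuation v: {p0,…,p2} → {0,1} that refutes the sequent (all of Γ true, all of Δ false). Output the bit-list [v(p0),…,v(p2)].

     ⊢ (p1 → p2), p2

Truth-table refutation:
  v=000: Γ:[] Δ:[(p1 → p2)=T, p2=F] refutes=False
  v=001: Γ:[] Δ:[(p1 → p2)=T, p2=T] refutes=False
  v=010: Γ:[] Δ:[(p1 → p2)=F, p2=F] refutes=True  ← countermodel

Result: [0, 1, 0]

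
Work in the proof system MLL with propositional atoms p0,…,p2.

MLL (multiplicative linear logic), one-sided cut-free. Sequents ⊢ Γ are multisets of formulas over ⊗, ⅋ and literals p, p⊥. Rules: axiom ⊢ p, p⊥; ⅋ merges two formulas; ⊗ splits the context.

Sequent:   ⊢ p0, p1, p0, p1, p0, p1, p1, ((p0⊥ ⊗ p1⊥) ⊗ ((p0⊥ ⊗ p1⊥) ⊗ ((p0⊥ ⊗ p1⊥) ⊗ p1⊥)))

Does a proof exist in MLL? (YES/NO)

Derivation (root first):
[⊗]  ⊢ p0, p1, p0, p1, p0, p1, p1, ((p0⊥ ⊗ p1⊥) ⊗ ((p0⊥ ⊗ p1⊥) ⊗ ((p0⊥ ⊗ p1⊥) ⊗ p1⊥)))
  [⊗]  ⊢ p0, p1, (p0⊥ ⊗ p1⊥)
    [Ax]  ⊢ p0, p0⊥
    [Ax]  ⊢ p1, p1⊥
  [⊗]  ⊢ p0, p1, p0, p1, p1, ((p0⊥ ⊗ p1⊥) ⊗ ((p0⊥ ⊗ p1⊥) ⊗ p1⊥))
    [⊗]  ⊢ p0, p1, (p0⊥ ⊗ p1⊥)
      [Ax]  ⊢ p0, p0⊥
      [Ax]  ⊢ p1, p1⊥
    [⊗]  ⊢ p0, p1, p1, ((p0⊥ ⊗ p1⊥) ⊗ p1⊥)
      [⊗]  ⊢ p0, p1, (p0⊥ ⊗ p1⊥)
        [Ax]  ⊢ p0, p0⊥
        [Ax]  ⊢ p1, p1⊥
      [Ax]  ⊢ p1, p1⊥

Result: YES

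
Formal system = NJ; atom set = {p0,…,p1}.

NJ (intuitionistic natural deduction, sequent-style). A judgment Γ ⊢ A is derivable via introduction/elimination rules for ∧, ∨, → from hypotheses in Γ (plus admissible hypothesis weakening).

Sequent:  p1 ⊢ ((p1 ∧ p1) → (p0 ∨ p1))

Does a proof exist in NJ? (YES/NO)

Derivation trace:
[→I] p1 ⊢ ((p1 ∧ p1) → (p0 ∨ p1))
  [∨I₂] p1, (p1 ∧ p1) ⊢ (p0 ∨ p1)
    [Wk] p1, (p1 ∧ p1) ⊢ p1
      [Ax] p1 ⊢ p1

Result: YES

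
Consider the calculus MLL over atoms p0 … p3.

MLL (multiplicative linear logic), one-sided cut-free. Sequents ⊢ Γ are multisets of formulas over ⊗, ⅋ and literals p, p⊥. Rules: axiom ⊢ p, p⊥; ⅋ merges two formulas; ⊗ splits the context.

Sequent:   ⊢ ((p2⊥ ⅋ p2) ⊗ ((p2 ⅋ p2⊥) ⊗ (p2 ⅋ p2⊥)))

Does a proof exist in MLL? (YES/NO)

Proof tree:
[⊗]  ⊢ ((p2⊥ ⅋ p2) ⊗ ((p2 ⅋ p2⊥) ⊗ (p2 ⅋ p2⊥)))
  [⅋]  ⊢ (p2⊥ ⅋ p2)
    [Ax]  ⊢ p2, p2⊥
  [⊗]  ⊢ ((p2 ⅋ p2⊥) ⊗ (p2 ⅋ p2⊥))
    [⅋]  ⊢ (p2 ⅋ p2⊥)
      [Ax]  ⊢ p2, p2⊥
    [⅋]  ⊢ (p2 ⅋ p2⊥)
      [Ax]  ⊢ p2, p2⊥

Result: YES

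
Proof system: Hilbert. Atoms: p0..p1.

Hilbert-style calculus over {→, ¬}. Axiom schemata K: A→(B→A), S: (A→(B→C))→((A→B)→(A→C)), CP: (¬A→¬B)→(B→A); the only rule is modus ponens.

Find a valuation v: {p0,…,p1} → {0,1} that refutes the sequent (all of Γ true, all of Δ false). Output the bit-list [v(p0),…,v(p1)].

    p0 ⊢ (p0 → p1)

Search for a countermodel by truth-table:
  v=00: Γ:[p0=F] Δ:[(p0 → p1)=T] refutes=False
  v=01: Γ:[p0=F] Δ:[(p0 → p1)=T] refutes=False
  v=10: Γ:[p0=T] Δ:[(p0 → p1)=F] refutes=True  ← countermodel

Result: [1, 0]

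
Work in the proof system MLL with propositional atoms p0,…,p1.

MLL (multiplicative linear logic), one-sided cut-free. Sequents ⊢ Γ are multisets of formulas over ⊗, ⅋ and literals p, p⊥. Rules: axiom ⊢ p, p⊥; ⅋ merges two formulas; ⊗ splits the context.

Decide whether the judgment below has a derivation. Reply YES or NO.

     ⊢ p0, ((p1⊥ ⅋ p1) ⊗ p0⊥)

Proof tree:
[⊗]  ⊢ p0, ((p1⊥ ⅋ p1) ⊗ p0⊥)
  [⅋]  ⊢ (p1⊥ ⅋ p1)
    [Ax]  ⊢ p1, p1⊥
  [Ax]  ⊢ p0, p0⊥

Result: YES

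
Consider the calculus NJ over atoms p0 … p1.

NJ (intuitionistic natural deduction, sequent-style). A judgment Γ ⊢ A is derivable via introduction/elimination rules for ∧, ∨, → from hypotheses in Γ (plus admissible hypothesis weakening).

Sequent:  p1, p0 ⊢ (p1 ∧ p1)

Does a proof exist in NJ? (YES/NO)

Proof tree:
[∧I] p1, p0 ⊢ (p1 ∧ p1)
  [Wk] p1, p0 ⊢ p1
    [Ax] p1 ⊢ p1
  [Wk] p1, p0 ⊢ p1
    [Ax] p1 ⊢ p1

Result: YES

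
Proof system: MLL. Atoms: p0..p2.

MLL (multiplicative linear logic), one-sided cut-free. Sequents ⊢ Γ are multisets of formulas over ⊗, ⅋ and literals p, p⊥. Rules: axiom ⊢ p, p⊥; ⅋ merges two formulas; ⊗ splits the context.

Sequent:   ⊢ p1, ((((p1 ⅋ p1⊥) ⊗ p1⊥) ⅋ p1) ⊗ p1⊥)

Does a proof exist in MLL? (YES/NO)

Derivation trace:
[⊗]  ⊢ p1, ((((p1 ⅋ p1⊥) ⊗ p1⊥) ⅋ p1) ⊗ p1⊥)
  [⅋]  ⊢ (((p1 ⅋ p1⊥) ⊗ p1⊥) ⅋ p1)
    [⊗]  ⊢ p1, ((p1 ⅋ p1⊥) ⊗ p1⊥)
      [⅋]  ⊢ (p1 ⅋ p1⊥)
        [Ax]  ⊢ p1, p1⊥
      [Ax]  ⊢ p1, p1⊥
  [Ax]  ⊢ p1, p1⊥

Result: YES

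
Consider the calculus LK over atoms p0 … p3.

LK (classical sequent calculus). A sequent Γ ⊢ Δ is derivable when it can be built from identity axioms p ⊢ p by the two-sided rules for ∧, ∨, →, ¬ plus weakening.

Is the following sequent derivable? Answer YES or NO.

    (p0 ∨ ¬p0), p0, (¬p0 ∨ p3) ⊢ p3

Derivation trace:
[∨L] (p0 ∨ ¬p0), p0, (¬p0 ∨ p3) ⊢ p3
  [¬L] p0, (p0 ∨ ¬p0), ¬p0 ⊢ 
    [∨L] p0, (p0 ∨ ¬p0) ⊢ p0
      [Ax] p0 ⊢ p0
      [¬L] p0, ¬p0 ⊢ 
        [Ax] p0 ⊢ p0
  [Ax] p3 ⊢ p3

Result: YES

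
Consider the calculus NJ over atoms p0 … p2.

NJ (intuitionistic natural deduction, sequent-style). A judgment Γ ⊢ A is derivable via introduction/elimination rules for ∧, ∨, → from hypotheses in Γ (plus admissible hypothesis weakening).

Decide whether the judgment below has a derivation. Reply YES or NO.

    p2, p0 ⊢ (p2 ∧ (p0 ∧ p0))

Proof tree:
[∧I] p2, p0 ⊢ (p2 ∧ (p0 ∧ p0))
  [Ax] p2 ⊢ p2
  [∧I] p0 ⊢ (p0 ∧ p0)
    [Ax] p0 ⊢ p0
    [Ax] p0 ⊢ p0

Result: YES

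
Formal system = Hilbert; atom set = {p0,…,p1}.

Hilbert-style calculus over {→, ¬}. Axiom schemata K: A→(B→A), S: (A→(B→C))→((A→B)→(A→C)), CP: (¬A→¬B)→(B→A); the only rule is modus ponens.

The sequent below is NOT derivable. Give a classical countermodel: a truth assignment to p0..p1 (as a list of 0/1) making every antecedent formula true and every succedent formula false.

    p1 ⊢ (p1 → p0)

Search for a countermodel by truth-table:
  v=00: Γ:[p1=F] Δ:[(p1 → p0)=T] refutes=False
  v=01: Γ:[p1=T] Δ:[(p1 → p0)=F] refutes=True  ← countermodel

Result: [0, 1]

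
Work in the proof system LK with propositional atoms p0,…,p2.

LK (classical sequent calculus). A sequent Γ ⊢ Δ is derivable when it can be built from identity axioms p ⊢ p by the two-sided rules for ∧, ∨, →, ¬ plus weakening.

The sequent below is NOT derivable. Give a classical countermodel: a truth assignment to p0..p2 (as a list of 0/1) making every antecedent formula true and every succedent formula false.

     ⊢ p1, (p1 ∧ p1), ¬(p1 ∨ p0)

Search for a countermodel by truth-table:
  v=000: Γ:[] Δ:[p1=F, (p1 ∧ p1)=F, ¬(p1 ∨ p0)=T] refutes=False
  v=001: Γ:[] Δ:[p1=F, (p1 ∧ p1)=F, ¬(p1 ∨ p0)=T] refutes=False
  v=010: Γ:[] Δ:[p1=T, (p1 ∧ p1)=T, ¬(p1 ∨ p0)=F] refutes=False
  v=011: Γ:[] Δ:[p1=T, (p1 ∧ p1)=T, ¬(p1 ∨ p0)=F] refutes=False
  v=100: Γ:[] Δ:[p1=F, (p1 ∧ p1)=F, ¬(p1 ∨ p0)=F] refutes=True  ← countermodel

Result: [1, 0, 0]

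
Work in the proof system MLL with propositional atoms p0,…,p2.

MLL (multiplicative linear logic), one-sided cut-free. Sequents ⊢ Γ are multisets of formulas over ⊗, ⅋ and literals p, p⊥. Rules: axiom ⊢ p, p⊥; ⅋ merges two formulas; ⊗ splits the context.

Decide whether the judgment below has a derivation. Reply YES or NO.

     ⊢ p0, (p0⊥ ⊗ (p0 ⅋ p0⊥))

Derivation trace:
[⊗]  ⊢ p0, (p0⊥ ⊗ (p0 ⅋ p0⊥))
  [Ax]  ⊢ p0, p0⊥
  [⅋]  ⊢ (p0 ⅋ p0⊥)
    [Ax]  ⊢ p0, p0⊥

Result: YES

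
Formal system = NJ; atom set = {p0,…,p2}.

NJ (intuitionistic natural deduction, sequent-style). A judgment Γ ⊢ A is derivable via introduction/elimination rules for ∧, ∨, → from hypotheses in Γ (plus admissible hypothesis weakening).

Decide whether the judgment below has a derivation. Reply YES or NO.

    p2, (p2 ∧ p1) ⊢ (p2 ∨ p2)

Proof tree:
[∨I₂] p2, (p2 ∧ p1) ⊢ (p2 ∨ p2)
  [Wk] p2, (p2 ∧ p1) ⊢ p2
    [Ax] p2 ⊢ p2

Result: YES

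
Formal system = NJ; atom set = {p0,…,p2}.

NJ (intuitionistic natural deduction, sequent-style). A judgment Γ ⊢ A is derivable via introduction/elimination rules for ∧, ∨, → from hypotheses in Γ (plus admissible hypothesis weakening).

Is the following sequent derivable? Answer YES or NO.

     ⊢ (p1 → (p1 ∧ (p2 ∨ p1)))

Derivation trace:
[→I]  ⊢ (p1 → (p1 ∧ (p2 ∨ p1)))
  [∧I] p1 ⊢ (p1 ∧ (p2 ∨ p1))
    [Ax] p1 ⊢ p1
    [∨I₂] p1 ⊢ (p2 ∨ p1)
      [Ax] p1 ⊢ p1

Result: YES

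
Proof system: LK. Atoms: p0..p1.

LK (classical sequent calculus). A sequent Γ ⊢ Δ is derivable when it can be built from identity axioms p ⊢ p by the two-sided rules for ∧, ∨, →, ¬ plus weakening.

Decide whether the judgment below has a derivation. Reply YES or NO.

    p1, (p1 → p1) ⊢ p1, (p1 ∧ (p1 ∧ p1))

Proof tree:
[∧R] p1, (p1 → p1) ⊢ p1, (p1 ∧ (p1 ∧ p1))
  [WR] p1 ⊢ p1, p1
    [Ax] p1 ⊢ p1
  [∧R] p1, (p1 → p1) ⊢ (p1 ∧ p1)
    [→L] p1, (p1 → p1) ⊢ p1
      [Ax] p1 ⊢ p1
      [Ax] p1 ⊢ p1
    [Ax] p1 ⊢ p1

Result: YES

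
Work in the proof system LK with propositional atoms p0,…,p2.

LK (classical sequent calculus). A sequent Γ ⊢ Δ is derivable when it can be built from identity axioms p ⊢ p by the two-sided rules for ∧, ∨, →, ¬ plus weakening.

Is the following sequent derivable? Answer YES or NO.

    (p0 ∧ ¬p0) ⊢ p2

Derivation (root first):
[∧L] (p0 ∧ ¬p0) ⊢ p2
  [WR] p0, ¬p0 ⊢ p2
    [¬L] p0, ¬p0 ⊢ 
      [Ax] p0 ⊢ p0

Result: YES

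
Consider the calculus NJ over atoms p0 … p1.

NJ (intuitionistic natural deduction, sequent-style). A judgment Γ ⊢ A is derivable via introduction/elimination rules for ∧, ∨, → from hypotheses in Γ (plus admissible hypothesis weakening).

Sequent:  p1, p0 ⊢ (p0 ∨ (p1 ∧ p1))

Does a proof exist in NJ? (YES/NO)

Derivation trace:
[Wk] p1, p0 ⊢ (p0 ∨ (p1 ∧ p1))
  [∨I₂] p1 ⊢ (p0 ∨ (p1 ∧ p1))
    [∧I] p1 ⊢ (p1 ∧ p1)
      [Ax] p1 ⊢ p1
      [Ax] p1 ⊢ p1

Result: YES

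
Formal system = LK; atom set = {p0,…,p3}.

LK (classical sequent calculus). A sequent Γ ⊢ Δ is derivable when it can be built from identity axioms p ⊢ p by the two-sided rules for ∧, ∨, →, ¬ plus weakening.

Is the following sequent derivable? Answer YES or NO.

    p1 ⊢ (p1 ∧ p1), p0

Derivation trace:
[WR] p1 ⊢ (p1 ∧ p1), p0
  [∧R] p1 ⊢ (p1 ∧ p1)
    [Ax] p1 ⊢ p1
    [Ax] p1 ⊢ p1

Result: YES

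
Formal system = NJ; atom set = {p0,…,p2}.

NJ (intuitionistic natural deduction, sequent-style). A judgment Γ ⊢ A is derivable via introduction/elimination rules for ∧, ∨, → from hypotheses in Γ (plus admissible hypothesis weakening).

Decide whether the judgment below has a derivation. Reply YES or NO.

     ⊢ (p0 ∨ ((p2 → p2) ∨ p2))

Derivation trace:
[∨I₂]  ⊢ (p0 ∨ ((p2 → p2) ∨ p2))
  [∨I₁]  ⊢ ((p2 → p2) ∨ p2)
    [→I]  ⊢ (p2 → p2)
      [Ax] p2 ⊢ p2

Result: YES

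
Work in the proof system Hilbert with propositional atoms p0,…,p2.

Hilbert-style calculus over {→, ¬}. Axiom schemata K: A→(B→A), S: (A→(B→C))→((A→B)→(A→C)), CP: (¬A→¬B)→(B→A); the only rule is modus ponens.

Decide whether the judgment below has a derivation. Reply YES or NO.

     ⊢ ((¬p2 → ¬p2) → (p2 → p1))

Truth-table refutation:
  v=000: Γ:[] Δ:[((¬p2 → ¬p2) → (p2 → p1))=T] refutes=False
  v=001: Γ:[] Δ:[((¬p2 → ¬p2) → (p2 → p1))=F] refutes=True  ← countermodel

Result: NO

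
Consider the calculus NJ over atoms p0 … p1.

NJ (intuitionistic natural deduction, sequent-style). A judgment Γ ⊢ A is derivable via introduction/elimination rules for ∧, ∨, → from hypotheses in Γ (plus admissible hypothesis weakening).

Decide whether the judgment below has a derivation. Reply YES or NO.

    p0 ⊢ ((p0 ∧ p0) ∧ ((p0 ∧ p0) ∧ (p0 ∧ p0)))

Derivation (root first):
[∧I] p0 ⊢ ((p0 ∧ p0) ∧ ((p0 ∧ p0) ∧ (p0 ∧ p0)))
  [∧I] p0 ⊢ (p0 ∧ p0)
    [Ax] p0 ⊢ p0
    [Ax] p0 ⊢ p0
  [∧I] p0 ⊢ ((p0 ∧ p0) ∧ (p0 ∧ p0))
    [∧I] p0 ⊢ (p0 ∧ p0)
      [Ax] p0 ⊢ p0
      [Ax] p0 ⊢ p0
    [∧I] p0 ⊢ (p0 ∧ p0)
      [Ax] p0 ⊢ p0
      [Ax] p0 ⊢ p0

Result: YES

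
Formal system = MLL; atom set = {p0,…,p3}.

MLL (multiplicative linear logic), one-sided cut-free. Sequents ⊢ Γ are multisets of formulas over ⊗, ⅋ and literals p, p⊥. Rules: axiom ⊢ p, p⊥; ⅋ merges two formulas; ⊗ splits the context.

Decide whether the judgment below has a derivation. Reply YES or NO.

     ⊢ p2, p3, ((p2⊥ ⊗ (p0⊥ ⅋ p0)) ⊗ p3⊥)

Derivation trace:
[⊗]  ⊢ p2, p3, ((p2⊥ ⊗ (p0⊥ ⅋ p0)) ⊗ p3⊥)
  [⊗]  ⊢ p2, (p2⊥ ⊗ (p0⊥ ⅋ p0))
    [Ax]  ⊢ p2, p2⊥
    [⅋]  ⊢ (p0⊥ ⅋ p0)
      [Ax]  ⊢ p0, p0⊥
  [Ax]  ⊢ p3, p3⊥

Result: YES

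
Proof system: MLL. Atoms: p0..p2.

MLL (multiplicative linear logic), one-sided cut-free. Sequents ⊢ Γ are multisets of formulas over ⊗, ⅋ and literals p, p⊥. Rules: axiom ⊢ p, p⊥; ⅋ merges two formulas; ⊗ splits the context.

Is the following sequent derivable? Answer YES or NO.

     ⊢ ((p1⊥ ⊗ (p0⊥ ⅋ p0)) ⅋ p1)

Derivation (root first):
[⅋]  ⊢ ((p1⊥ ⊗ (p0⊥ ⅋ p0)) ⅋ p1)
  [⊗]  ⊢ p1, (p1⊥ ⊗ (p0⊥ ⅋ p0))
    [Ax]  ⊢ p1, p1⊥
    [⅋]  ⊢ (p0⊥ ⅋ p0)
      [Ax]  ⊢ p0, p0⊥

Result: YES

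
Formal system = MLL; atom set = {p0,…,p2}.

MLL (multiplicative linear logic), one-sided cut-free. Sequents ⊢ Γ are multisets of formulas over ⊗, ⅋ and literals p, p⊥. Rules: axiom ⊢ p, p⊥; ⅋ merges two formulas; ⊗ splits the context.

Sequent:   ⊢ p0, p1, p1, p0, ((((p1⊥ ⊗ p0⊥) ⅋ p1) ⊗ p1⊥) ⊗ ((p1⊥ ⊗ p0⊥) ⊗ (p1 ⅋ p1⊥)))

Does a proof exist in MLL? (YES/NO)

Derivation trace:
[⊗]  ⊢ p0, p1, p1, p0, ((((p1⊥ ⊗ p0⊥) ⅋ p1) ⊗ p1⊥) ⊗ ((p1⊥ ⊗ p0⊥) ⊗ (p1 ⅋ p1⊥)))
  [⊗]  ⊢ p0, p1, (((p1⊥ ⊗ p0⊥) ⅋ p1) ⊗ p1⊥)
    [⅋]  ⊢ p0, ((p1⊥ ⊗ p0⊥) ⅋ p1)
      [⊗]  ⊢ p1, p0, (p1⊥ ⊗ p0⊥)
        [Ax]  ⊢ p1, p1⊥
        [Ax]  ⊢ p0, p0⊥
    [Ax]  ⊢ p1, p1⊥
  [⊗]  ⊢ p1, p0, ((p1⊥ ⊗ p0⊥) ⊗ (p1 ⅋ p1⊥))
    [⊗]  ⊢ p1, p0, (p1⊥ ⊗ p0⊥)
      [Ax]  ⊢ p1, p1⊥
      [Ax]  ⊢ p0, p0⊥
    [⅋]  ⊢ (p1 ⅋ p1⊥)
      [Ax]  ⊢ p1, p1⊥

Result: YES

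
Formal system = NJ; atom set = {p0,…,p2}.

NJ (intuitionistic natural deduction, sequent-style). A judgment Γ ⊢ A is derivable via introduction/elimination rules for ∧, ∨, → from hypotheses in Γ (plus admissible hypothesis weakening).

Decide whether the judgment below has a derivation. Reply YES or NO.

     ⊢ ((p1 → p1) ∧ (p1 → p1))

Proof tree:
[∧I]  ⊢ ((p1 → p1) ∧ (p1 → p1))
  [→I]  ⊢ (p1 → p1)
    [Ax] p1 ⊢ p1
  [→I]  ⊢ (p1 → p1)
    [Ax] p1 ⊢ p1

Result: YES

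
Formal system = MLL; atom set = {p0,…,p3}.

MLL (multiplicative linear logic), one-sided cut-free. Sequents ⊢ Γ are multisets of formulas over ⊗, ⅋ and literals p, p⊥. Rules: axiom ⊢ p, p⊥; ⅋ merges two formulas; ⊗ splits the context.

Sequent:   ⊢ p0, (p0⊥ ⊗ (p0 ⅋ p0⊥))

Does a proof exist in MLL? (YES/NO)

Derivation trace:
[⊗]  ⊢ p0, (p0⊥ ⊗ (p0 ⅋ p0⊥))
  [Ax]  ⊢ p0, p0⊥
  [⅋]  ⊢ (p0 ⅋ p0⊥)
    [Ax]  ⊢ p0, p0⊥

Result: YES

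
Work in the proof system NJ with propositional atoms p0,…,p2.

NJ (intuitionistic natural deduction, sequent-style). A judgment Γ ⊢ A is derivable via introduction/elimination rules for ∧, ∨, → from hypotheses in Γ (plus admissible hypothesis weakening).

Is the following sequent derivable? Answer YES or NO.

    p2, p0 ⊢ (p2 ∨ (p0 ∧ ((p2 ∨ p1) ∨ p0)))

Derivation trace:
[∨I₂] p2, p0 ⊢ (p2 ∨ (p0 ∧ ((p2 ∨ p1) ∨ p0)))
  [∧I] p2, p0 ⊢ (p0 ∧ ((p2 ∨ p1) ∨ p0))
    [Ax] p0 ⊢ p0
    [∨I₁] p2 ⊢ ((p2 ∨ p1) ∨ p0)
      [∨I₁] p2 ⊢ (p2 ∨ p1)
        [Ax] p2 ⊢ p2

Result: YES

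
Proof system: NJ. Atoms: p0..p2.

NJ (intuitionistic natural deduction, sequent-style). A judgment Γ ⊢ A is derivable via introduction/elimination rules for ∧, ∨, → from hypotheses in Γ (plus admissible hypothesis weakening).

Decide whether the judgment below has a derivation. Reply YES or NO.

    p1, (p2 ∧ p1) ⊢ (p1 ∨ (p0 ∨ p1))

Proof tree:
[Wk] p1, (p2 ∧ p1) ⊢ (p1 ∨ (p0 ∨ p1))
  [∨I₂] p1 ⊢ (p1 ∨ (p0 ∨ p1))
    [∨I₂] p1 ⊢ (p0 ∨ p1)
      [Ax] p1 ⊢ p1

Result: YES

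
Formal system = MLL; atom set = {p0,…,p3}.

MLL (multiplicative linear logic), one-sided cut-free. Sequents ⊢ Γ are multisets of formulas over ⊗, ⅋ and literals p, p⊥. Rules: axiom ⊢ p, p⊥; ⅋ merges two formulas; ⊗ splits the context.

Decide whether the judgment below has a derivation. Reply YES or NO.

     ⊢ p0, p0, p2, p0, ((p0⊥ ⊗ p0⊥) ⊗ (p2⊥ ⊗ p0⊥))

Derivation (root first):
[⊗]  ⊢ p0, p0, p2, p0, ((p0⊥ ⊗ p0⊥) ⊗ (p2⊥ ⊗ p0⊥))
  [⊗]  ⊢ p0, p0, (p0⊥ ⊗ p0⊥)
    [Ax]  ⊢ p0, p0⊥
    [Ax]  ⊢ p0, p0⊥
  [⊗]  ⊢ p2, p0, (p2⊥ ⊗ p0⊥)
    [Ax]  ⊢ p2, p2⊥
    [Ax]  ⊢ p0, p0⊥

Result: YES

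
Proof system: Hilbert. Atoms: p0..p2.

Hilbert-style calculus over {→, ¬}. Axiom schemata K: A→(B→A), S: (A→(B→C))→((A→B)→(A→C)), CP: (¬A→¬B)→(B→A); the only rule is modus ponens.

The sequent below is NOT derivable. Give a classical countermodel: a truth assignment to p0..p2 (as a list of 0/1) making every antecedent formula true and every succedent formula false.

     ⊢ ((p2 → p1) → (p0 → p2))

Enumerate valuations to refute Γ ⊢ Δ:
  v=000: Γ:[] Δ:[((p2 → p1) → (p0 → p2))=T] refutes=False
  v=001: Γ:[] Δ:[((p2 → p1) → (p0 → p2))=T] refutes=False
  v=010: Γ:[] Δ:[((p2 → p1) → (p0 → p2))=T] refutes=False
  v=011: Γ:[] Δ:[((p2 → p1) → (p0 → p2))=T] refutes=False
  v=100: Γ:[] Δ:[((p2 → p1) → (p0 → p2))=F] refutes=True  ← countermodel

Result: [1, 0, 0]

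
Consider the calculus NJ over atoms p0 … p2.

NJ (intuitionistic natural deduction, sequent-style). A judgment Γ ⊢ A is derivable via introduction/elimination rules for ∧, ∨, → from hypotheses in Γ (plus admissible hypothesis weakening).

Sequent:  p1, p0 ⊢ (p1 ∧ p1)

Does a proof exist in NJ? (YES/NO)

Derivation (root first):
[∧I] p1, p0 ⊢ (p1 ∧ p1)
  [Wk] p1, p0 ⊢ p1
    [Ax] p1 ⊢ p1
  [Wk] p1, p0 ⊢ p1
    [Ax] p1 ⊢ p1

Result: YES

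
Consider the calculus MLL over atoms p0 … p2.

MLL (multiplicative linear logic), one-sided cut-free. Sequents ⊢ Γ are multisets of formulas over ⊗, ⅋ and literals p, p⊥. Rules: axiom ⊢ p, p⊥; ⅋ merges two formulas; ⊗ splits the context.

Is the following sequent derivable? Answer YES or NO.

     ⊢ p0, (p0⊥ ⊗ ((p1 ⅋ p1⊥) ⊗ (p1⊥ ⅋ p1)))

Proof tree:
[⊗]  ⊢ p0, (p0⊥ ⊗ ((p1 ⅋ p1⊥) ⊗ (p1⊥ ⅋ p1)))
  [Ax]  ⊢ p0, p0⊥
  [⊗]  ⊢ ((p1 ⅋ p1⊥) ⊗ (p1⊥ ⅋ p1))
    [⅋]  ⊢ (p1 ⅋ p1⊥)
      [Ax]  ⊢ p1, p1⊥
    [⅋]  ⊢ (p1⊥ ⅋ p1)
      [Ax]  ⊢ p1, p1⊥

Result: YES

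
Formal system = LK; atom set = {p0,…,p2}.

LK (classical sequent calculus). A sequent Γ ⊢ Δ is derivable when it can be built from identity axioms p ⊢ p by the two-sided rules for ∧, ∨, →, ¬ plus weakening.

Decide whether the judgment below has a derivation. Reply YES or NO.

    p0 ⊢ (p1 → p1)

Derivation trace:
[WL] p0 ⊢ (p1 → p1)
  [→R]  ⊢ (p1 → p1)
    [Ax] p1 ⊢ p1

Result: YES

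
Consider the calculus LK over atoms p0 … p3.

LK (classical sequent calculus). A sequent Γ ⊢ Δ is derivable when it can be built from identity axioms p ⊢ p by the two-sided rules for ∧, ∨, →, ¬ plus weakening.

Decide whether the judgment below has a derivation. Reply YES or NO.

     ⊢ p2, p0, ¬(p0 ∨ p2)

Derivation (root first):
[¬R]  ⊢ p2, p0, ¬(p0 ∨ p2)
  [∨L] (p0 ∨ p2) ⊢ p2, p0
    [Ax] p0 ⊢ p0
    [Ax] p2 ⊢ p2

Result: YES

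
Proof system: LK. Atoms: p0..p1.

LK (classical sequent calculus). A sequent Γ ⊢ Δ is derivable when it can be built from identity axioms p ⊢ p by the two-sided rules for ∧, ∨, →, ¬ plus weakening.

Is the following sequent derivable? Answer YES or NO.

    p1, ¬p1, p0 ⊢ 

Derivation trace:
[WL] p1, ¬p1, p0 ⊢ 
  [¬L] p1, ¬p1 ⊢ 
    [Ax] p1 ⊢ p1

Result: YES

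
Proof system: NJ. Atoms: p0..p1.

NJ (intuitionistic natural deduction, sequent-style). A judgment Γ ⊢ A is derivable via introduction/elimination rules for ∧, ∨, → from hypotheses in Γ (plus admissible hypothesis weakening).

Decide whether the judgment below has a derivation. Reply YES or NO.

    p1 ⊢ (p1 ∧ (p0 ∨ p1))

Derivation (root first):
[∧I] p1 ⊢ (p1 ∧ (p0 ∨ p1))
  [Ax] p1 ⊢ p1
  [∨I₂] p1 ⊢ (p0 ∨ p1)
    [Ax] p1 ⊢ p1

Result: YES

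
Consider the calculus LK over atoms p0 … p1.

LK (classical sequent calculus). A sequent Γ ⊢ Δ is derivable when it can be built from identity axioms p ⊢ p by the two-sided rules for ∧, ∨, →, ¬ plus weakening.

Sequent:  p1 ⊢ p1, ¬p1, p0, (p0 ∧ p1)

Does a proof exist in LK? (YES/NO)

Derivation trace:
[∧R] p1 ⊢ p1, ¬p1, p0, (p0 ∧ p1)
  [WR] p1 ⊢ p1, p0
    [Ax] p1 ⊢ p1
  [WR]  ⊢ p1, ¬p1, p0, p1
    [WR]  ⊢ p1, ¬p1, p0
      [¬R]  ⊢ p1, ¬p1
        [Ax] p1 ⊢ p1

Result: YES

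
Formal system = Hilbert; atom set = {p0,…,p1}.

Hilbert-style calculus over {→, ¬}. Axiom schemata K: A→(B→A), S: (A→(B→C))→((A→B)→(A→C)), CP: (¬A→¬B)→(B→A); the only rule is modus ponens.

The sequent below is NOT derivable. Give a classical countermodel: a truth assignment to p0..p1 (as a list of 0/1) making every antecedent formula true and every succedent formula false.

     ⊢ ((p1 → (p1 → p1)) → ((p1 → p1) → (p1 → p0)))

Truth-table refutation:
  v=00: Γ:[] Δ:[((p1 → (p1 → p1)) → ((p1 → p1) → (p1 → p0)))=T] refutes=False
  v=01: Γ:[] Δ:[((p1 → (p1 → p1)) → ((p1 → p1) → (p1 → p0)))=F] refutes=True  ← countermodel

Result: [0, 1]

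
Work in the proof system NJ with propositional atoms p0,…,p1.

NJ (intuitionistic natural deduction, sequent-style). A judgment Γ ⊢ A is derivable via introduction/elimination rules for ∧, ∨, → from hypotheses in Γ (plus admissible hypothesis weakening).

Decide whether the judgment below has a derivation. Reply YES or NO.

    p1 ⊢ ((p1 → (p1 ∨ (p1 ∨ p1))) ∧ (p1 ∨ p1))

Derivation (root first):
[∧I] p1 ⊢ ((p1 → (p1 ∨ (p1 ∨ p1))) ∧ (p1 ∨ p1))
  [→I]  ⊢ (p1 → (p1 ∨ (p1 ∨ p1)))
    [∨I₂] p1 ⊢ (p1 ∨ (p1 ∨ p1))
      [∨I₂] p1 ⊢ (p1 ∨ p1)
        [Ax] p1 ⊢ p1
  [Wk] p1, p1 ⊢ (p1 ∨ p1)
    [∨I₂] p1 ⊢ (p1 ∨ p1)
      [Ax] p1 ⊢ p1

Result: YES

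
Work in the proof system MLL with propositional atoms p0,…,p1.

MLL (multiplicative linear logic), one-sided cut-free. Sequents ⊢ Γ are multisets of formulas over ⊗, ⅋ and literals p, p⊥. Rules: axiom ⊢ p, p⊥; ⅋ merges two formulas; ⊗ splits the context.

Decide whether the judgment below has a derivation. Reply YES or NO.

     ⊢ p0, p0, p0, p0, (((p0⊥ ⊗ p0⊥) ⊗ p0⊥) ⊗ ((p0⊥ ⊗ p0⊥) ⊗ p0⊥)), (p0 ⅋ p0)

Proof tree:
[⅋]  ⊢ p0, p0, p0, p0, (((p0⊥ ⊗ p0⊥) ⊗ p0⊥) ⊗ ((p0⊥ ⊗ p0⊥) ⊗ p0⊥)), (p0 ⅋ p0)
  [⊗]  ⊢ p0, p0, p0, p0, p0, p0, (((p0⊥ ⊗ p0⊥) ⊗ p0⊥) ⊗ ((p0⊥ ⊗ p0⊥) ⊗ p0⊥))
    [⊗]  ⊢ p0, p0, p0, ((p0⊥ ⊗ p0⊥) ⊗ p0⊥)
      [⊗]  ⊢ p0, p0, (p0⊥ ⊗ p0⊥)
        [Ax]  ⊢ p0, p0⊥
        [Ax]  ⊢ p0, p0⊥
      [Ax]  ⊢ p0, p0⊥
    [⊗]  ⊢ p0, p0, p0, ((p0⊥ ⊗ p0⊥) ⊗ p0⊥)
      [⊗]  ⊢ p0, p0, (p0⊥ ⊗ p0⊥)
        [Ax]  ⊢ p0, p0⊥
        [Ax]  ⊢ p0, p0⊥
      [Ax]  ⊢ p0, p0⊥

Result: YES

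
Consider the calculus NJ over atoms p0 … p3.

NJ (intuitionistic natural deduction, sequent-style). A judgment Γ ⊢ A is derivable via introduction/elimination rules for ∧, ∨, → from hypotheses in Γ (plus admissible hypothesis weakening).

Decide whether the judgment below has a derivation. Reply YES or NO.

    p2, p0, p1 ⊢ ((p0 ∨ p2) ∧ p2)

Derivation (root first):
[Wk] p2, p0, p1 ⊢ ((p0 ∨ p2) ∧ p2)
  [∧I] p2, p0 ⊢ ((p0 ∨ p2) ∧ p2)
    [∨I₁] p0 ⊢ (p0 ∨ p2)
      [Ax] p0 ⊢ p0
    [Ax] p2 ⊢ p2

Result: YES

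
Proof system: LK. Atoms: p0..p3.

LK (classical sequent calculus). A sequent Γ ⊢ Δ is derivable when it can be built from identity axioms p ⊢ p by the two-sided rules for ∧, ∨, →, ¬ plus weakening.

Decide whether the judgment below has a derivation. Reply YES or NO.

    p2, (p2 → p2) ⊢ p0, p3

Truth-table refutation:
  v=0000: Γ:[p2=F, (p2 → p2)=T] Δ:[p0=F, p3=F] refutes=False
  v=0001: Γ:[p2=F, (p2 → p2)=T] Δ:[p0=F, p3=T] refutes=False
  v=0010: Γ:[p2=T, (p2 → p2)=T] Δ:[p0=F, p3=F] refutes=True  ← countermodel

Result: NO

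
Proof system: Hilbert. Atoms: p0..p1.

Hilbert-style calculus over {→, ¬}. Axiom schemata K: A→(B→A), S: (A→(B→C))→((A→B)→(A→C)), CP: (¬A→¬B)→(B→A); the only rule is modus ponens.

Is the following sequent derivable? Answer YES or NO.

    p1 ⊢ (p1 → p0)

Enumerate valuations to refute Γ ⊢ Δ:
  v=00: Γ:[p1=F] Δ:[(p1 → p0)=T] refutes=False
  v=01: Γ:[p1=T] Δ:[(p1 → p0)=F] refutes=True  ← countermodel

Result: NO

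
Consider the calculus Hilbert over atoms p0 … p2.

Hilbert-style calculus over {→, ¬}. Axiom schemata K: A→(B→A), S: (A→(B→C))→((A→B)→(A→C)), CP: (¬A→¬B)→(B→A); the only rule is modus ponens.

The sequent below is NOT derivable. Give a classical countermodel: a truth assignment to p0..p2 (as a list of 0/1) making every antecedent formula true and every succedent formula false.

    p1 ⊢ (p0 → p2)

Search for a countermodel by truth-table:
  v=000: Γ:[p1=F] Δ:[(p0 → p2)=T] refutes=False
  v=001: Γ:[p1=F] Δ:[(p0 → p2)=T] refutes=False
  v=010: Γ:[p1=T] Δ:[(p0 → p2)=T] refutes=False
  v=011: Γ:[p1=T] Δ:[(p0 → p2)=T] refutes=False
  v=100: Γ:[p1=F] Δ:[(p0 → p2)=F] refutes=False
  v=101: Γ:[p1=F] Δ:[(p0 → p2)=T] refutes=False
  v=110: Γ:[p1=T] Δ:[(p0 → p2)=F] refutes=True  ← countermodel

Result: [1, 1, 0]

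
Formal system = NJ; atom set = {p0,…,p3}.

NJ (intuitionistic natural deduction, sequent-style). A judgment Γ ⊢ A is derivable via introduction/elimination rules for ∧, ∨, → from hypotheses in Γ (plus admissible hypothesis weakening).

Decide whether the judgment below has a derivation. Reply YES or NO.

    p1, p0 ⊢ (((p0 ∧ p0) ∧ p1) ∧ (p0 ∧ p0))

Derivation (root first):
[∧I] p1, p0 ⊢ (((p0 ∧ p0) ∧ p1) ∧ (p0 ∧ p0))
  [∧I] p1, p0 ⊢ ((p0 ∧ p0) ∧ p1)
    [∧I] p0 ⊢ (p0 ∧ p0)
      [Ax] p0 ⊢ p0
      [Ax] p0 ⊢ p0
    [Ax] p1 ⊢ p1
  [∧I] p0 ⊢ (p0 ∧ p0)
    [Ax] p0 ⊢ p0
    [Ax] p0 ⊢ p0

Result: YES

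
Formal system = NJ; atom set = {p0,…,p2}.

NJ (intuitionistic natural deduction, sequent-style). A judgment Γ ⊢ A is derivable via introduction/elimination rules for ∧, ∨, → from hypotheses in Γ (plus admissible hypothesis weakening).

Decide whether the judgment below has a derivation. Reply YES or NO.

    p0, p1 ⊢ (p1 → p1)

Derivation (root first):
[Wk] p0, p1 ⊢ (p1 → p1)
  [Wk] p0 ⊢ (p1 → p1)
    [→I]  ⊢ (p1 → p1)
      [Ax] p1 ⊢ p1

Result: YES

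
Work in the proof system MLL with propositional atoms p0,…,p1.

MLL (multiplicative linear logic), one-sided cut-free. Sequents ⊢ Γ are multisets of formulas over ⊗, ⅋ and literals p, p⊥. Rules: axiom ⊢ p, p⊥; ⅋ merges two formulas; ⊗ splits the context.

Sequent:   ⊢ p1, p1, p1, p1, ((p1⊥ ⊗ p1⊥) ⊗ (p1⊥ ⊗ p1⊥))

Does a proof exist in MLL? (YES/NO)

Derivation (root first):
[⊗]  ⊢ p1, p1, p1, p1, ((p1⊥ ⊗ p1⊥) ⊗ (p1⊥ ⊗ p1⊥))
  [⊗]  ⊢ p1, p1, (p1⊥ ⊗ p1⊥)
    [Ax]  ⊢ p1, p1⊥
    [Ax]  ⊢ p1, p1⊥
  [⊗]  ⊢ p1, p1, (p1⊥ ⊗ p1⊥)
    [Ax]  ⊢ p1, p1⊥
    [Ax]  ⊢ p1, p1⊥

Result: YES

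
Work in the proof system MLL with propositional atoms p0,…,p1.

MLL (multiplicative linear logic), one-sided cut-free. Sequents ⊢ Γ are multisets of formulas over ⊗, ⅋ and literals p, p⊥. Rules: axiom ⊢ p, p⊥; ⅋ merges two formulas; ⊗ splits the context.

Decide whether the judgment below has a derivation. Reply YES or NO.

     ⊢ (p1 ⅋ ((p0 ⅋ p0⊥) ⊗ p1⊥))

Derivation trace:
[⅋]  ⊢ (p1 ⅋ ((p0 ⅋ p0⊥) ⊗ p1⊥))
  [⊗]  ⊢ p1, ((p0 ⅋ p0⊥) ⊗ p1⊥)
    [⅋]  ⊢ (p0 ⅋ p0⊥)
      [Ax]  ⊢ p0, p0⊥
    [Ax]  ⊢ p1, p1⊥

Result: YES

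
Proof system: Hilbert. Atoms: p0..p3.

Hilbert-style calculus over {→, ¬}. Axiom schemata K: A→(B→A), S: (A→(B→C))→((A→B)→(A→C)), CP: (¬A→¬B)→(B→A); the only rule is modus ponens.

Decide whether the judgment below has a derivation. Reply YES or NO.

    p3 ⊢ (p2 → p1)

Search for a countermodel by truth-table:
  v=0000: Γ:[p3=F] Δ:[(p2 → p1)=T] refutes=False
  v=0001: Γ:[p3=T] Δ:[(p2 → p1)=T] refutes=False
  v=0010: Γ:[p3=F] Δ:[(p2 → p1)=F] refutes=False
  v=0011: Γ:[p3=T] Δ:[(p2 → p1)=F] refutes=True  ← countermodel

Result: NO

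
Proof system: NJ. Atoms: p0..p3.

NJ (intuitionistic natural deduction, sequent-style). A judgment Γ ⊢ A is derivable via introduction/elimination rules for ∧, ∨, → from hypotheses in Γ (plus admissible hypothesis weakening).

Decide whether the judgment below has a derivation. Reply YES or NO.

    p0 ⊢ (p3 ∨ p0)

Proof tree:
[∨I₂] p0 ⊢ (p3 ∨ p0)
  [→E] p0 ⊢ p0
    [→I]  ⊢ (p0 → p0)
      [Ax] p0 ⊢ p0
    [Ax] p0 ⊢ p0

Result: YES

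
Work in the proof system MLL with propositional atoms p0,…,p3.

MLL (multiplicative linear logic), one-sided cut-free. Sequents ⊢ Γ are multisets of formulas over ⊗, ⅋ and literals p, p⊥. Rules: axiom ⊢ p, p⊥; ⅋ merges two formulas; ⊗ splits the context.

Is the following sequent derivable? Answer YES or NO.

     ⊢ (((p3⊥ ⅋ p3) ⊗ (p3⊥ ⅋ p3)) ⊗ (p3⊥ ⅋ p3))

Proof tree:
[⊗]  ⊢ (((p3⊥ ⅋ p3) ⊗ (p3⊥ ⅋ p3)) ⊗ (p3⊥ ⅋ p3))
  [⊗]  ⊢ ((p3⊥ ⅋ p3) ⊗ (p3⊥ ⅋ p3))
    [⅋]  ⊢ (p3⊥ ⅋ p3)
      [Ax]  ⊢ p3, p3⊥
    [⅋]  ⊢ (p3⊥ ⅋ p3)
      [Ax]  ⊢ p3, p3⊥
  [⅋]  ⊢ (p3⊥ ⅋ p3)
    [Ax]  ⊢ p3, p3⊥

Result: YES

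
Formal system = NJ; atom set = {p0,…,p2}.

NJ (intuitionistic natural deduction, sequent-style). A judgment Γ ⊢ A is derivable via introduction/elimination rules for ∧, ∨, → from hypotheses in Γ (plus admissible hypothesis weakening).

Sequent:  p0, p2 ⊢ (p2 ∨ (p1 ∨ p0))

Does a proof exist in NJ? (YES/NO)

Proof tree:
[Wk] p0, p2 ⊢ (p2 ∨ (p1 ∨ p0))
  [∨I₂] p0 ⊢ (p2 ∨ (p1 ∨ p0))
    [∨I₂] p0 ⊢ (p1 ∨ p0)
      [Ax] p0 ⊢ p0

Result: YES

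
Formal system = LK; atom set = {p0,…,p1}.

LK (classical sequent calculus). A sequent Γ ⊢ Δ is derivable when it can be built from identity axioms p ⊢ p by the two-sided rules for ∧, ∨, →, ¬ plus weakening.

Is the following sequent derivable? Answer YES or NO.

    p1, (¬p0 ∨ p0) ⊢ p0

Enumerate valuations to refute Γ ⊢ Δ:
  v=00: Γ:[p1=F, (¬p0 ∨ p0)=T] Δ:[p0=F] refutes=False
  v=01: Γ:[p1=T, (¬p0 ∨ p0)=T] Δ:[p0=F] refutes=True  ← countermodel

Result: NO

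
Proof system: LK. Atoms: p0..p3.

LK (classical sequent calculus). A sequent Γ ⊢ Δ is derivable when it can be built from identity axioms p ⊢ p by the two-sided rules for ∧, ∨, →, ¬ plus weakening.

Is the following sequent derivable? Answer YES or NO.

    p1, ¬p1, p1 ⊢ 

Derivation (root first):
[WL] p1, ¬p1, p1 ⊢ 
  [¬L] p1, ¬p1 ⊢ 
    [Ax] p1 ⊢ p1

Result: YES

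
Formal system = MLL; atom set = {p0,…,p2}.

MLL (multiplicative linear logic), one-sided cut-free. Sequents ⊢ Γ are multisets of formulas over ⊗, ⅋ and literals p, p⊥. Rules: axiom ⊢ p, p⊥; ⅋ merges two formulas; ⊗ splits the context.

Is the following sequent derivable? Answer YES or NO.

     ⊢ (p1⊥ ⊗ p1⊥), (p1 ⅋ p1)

Proof tree:
[⅋]  ⊢ (p1⊥ ⊗ p1⊥), (p1 ⅋ p1)
  [⊗]  ⊢ p1, p1, (p1⊥ ⊗ p1⊥)
    [Ax]  ⊢ p1, p1⊥
    [Ax]  ⊢ p1, p1⊥

Result: YES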